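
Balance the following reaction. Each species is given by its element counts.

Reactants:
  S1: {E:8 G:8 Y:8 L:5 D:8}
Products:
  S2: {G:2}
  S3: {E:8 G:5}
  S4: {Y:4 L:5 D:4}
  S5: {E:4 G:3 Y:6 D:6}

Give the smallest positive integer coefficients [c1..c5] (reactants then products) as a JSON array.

E: 3·8 = 24 | 4·0+2·8+3·0+2·4 = 24
G: 3·8 = 24 | 4·2+2·5+3·0+2·3 = 24
Y: 3·8 = 24 | 4·0+2·0+3·4+2·6 = 24
L: 3·5 = 15 | 4·0+2·0+3·5+2·0 = 15
D: 3·8 = 24 | 4·0+2·0+3·4+2·6 = 24
gcd(3,4,2,3,2) = 1

Coefficients: [3, 4, 2, 3, 2]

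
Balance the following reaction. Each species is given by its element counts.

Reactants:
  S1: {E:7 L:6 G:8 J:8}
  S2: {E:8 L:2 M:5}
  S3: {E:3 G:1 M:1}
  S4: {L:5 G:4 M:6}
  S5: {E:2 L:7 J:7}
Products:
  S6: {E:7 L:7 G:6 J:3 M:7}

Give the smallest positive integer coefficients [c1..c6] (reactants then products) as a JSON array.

E: 1·7+1·8+6·3+4·0+1·2 = 35 | 5·7 = 35
L: 1·6+1·2+6·0+4·5+1·7 = 35 | 5·7 = 35
G: 1·8+1·0+6·1+4·4+1·0 = 30 | 5·6 = 30
J: 1·8+1·0+6·0+4·0+1·7 = 15 | 5·3 = 15
M: 1·0+1·5+6·1+4·6+1·0 = 35 | 5·7 = 35
gcd(1,1,6,4,1,5) = 1

Coefficients: [1, 1, 6, 4, 1, 5]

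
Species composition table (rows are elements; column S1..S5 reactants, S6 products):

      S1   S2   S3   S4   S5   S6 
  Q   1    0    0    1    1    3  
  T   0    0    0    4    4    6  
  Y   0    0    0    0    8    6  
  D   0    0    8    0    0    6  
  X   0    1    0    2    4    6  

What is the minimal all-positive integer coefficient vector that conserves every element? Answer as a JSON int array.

Coefficients: [6, 6, 3, 3, 3, 4]

Q: 6·1+6·0+3·0+3·1+3·1 = 12 | 4·3 = 12
T: 6·0+6·0+3·0+3·4+3·4 = 24 | 4·6 = 24
Y: 6·0+6·0+3·0+3·0+3·8 = 24 | 4·6 = 24
D: 6·0+6·0+3·8+3·0+3·0 = 24 | 4·6 = 24
X: 6·0+6·1+3·0+3·2+3·4 = 24 | 4·6 = 24
gcd(6,6,3,3,3,4) = 1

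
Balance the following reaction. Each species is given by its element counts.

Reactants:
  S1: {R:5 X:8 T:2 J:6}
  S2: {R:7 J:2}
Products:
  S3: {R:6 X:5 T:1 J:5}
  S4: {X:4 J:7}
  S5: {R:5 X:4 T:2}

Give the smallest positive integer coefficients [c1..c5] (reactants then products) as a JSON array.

R: 5·5+2·7 = 39 | 4·6+2·0+3·5 = 39
X: 5·8+2·0 = 40 | 4·5+2·4+3·4 = 40
T: 5·2+2·0 = 10 | 4·1+2·0+3·2 = 10
J: 5·6+2·2 = 34 | 4·5+2·7+3·0 = 34
gcd(5,2,4,2,3) = 1

Coefficients: [5, 2, 4, 2, 3]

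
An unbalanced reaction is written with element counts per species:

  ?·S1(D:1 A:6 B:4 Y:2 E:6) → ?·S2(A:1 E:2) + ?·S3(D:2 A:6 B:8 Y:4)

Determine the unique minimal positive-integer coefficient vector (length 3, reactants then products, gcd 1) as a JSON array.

Coefficients: [2, 6, 1]

D: 2·1 = 2 | 6·0+1·2 = 2
A: 2·6 = 12 | 6·1+1·6 = 12
B: 2·4 = 8 | 6·0+1·8 = 8
Y: 2·2 = 4 | 6·0+1·4 = 4
E: 2·6 = 12 | 6·2+1·0 = 12
gcd(2,6,1) = 1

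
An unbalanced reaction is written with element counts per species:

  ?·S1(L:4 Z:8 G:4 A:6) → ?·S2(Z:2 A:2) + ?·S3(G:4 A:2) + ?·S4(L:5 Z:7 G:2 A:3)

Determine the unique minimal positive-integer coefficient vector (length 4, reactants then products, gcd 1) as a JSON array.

L: 5·4 = 20 | 6·0+3·0+4·5 = 20
Z: 5·8 = 40 | 6·2+3·0+4·7 = 40
G: 5·4 = 20 | 6·0+3·4+4·2 = 20
A: 5·6 = 30 | 6·2+3·2+4·3 = 30
gcd(5,6,3,4) = 1

Coefficients: [5, 6, 3, 4]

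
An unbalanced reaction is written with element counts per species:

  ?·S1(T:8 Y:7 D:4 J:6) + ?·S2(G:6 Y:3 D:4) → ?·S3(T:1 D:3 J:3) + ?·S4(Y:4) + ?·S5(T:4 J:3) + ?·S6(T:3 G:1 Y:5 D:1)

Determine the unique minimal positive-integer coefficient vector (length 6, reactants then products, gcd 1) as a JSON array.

T: 5·8+1·0 = 40 | 6·1+2·0+4·4+6·3 = 40
G: 5·0+1·6 = 6 | 6·0+2·0+4·0+6·1 = 6
Y: 5·7+1·3 = 38 | 6·0+2·4+4·0+6·5 = 38
D: 5·4+1·4 = 24 | 6·3+2·0+4·0+6·1 = 24
J: 5·6+1·0 = 30 | 6·3+2·0+4·3+6·0 = 30
gcd(5,1,6,2,4,6) = 1

Coefficients: [5, 1, 6, 2, 4, 6]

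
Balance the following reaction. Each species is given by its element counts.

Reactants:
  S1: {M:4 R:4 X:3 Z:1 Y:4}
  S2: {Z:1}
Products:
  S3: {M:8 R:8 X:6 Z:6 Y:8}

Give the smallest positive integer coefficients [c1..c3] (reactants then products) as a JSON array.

M: 2·4+4·0 = 8 | 1·8 = 8
R: 2·4+4·0 = 8 | 1·8 = 8
X: 2·3+4·0 = 6 | 1·6 = 6
Z: 2·1+4·1 = 6 | 1·6 = 6
Y: 2·4+4·0 = 8 | 1·8 = 8
gcd(2,4,1) = 1

Coefficients: [2, 4, 1]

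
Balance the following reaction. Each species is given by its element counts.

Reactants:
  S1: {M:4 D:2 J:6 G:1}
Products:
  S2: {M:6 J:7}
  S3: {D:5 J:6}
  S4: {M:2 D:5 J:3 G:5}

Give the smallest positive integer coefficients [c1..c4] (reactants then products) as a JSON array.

M: 5·4 = 20 | 3·6+1·0+1·2 = 20
D: 5·2 = 10 | 3·0+1·5+1·5 = 10
J: 5·6 = 30 | 3·7+1·6+1·3 = 30
G: 5·1 = 5 | 3·0+1·0+1·5 = 5
gcd(5,3,1,1) = 1

Coefficients: [5, 3, 1, 1]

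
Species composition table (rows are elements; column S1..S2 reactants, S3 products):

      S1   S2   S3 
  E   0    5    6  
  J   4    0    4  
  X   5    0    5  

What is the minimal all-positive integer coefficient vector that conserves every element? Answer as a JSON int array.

E: 5·0+6·5 = 30 | 5·6 = 30
J: 5·4+6·0 = 20 | 5·4 = 20
X: 5·5+6·0 = 25 | 5·5 = 25
gcd(5,6,5) = 1

Coefficients: [5, 6, 5]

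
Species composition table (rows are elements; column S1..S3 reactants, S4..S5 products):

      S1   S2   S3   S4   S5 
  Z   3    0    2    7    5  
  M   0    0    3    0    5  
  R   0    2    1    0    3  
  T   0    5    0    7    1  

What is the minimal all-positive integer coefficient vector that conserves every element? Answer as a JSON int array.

Coefficients: [4, 2, 5, 1, 3]

Z: 4·3+2·0+5·2 = 22 | 1·7+3·5 = 22
M: 4·0+2·0+5·3 = 15 | 1·0+3·5 = 15
R: 4·0+2·2+5·1 = 9 | 1·0+3·3 = 9
T: 4·0+2·5+5·0 = 10 | 1·7+3·1 = 10
gcd(4,2,5,1,3) = 1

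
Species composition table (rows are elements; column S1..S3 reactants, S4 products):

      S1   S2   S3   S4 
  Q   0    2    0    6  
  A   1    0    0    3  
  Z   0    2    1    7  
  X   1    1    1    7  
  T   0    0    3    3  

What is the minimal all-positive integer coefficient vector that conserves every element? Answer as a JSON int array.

Q: 3·0+3·2+1·0 = 6 | 1·6 = 6
A: 3·1+3·0+1·0 = 3 | 1·3 = 3
Z: 3·0+3·2+1·1 = 7 | 1·7 = 7
X: 3·1+3·1+1·1 = 7 | 1·7 = 7
T: 3·0+3·0+1·3 = 3 | 1·3 = 3
gcd(3,3,1,1) = 1

Coefficients: [3, 3, 1, 1]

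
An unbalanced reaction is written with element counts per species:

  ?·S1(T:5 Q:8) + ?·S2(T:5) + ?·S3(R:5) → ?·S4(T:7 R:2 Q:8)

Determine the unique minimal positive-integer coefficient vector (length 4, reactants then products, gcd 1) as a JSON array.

T: 5·5+2·5+2·0 = 35 | 5·7 = 35
R: 5·0+2·0+2·5 = 10 | 5·2 = 10
Q: 5·8+2·0+2·0 = 40 | 5·8 = 40
gcd(5,2,2,5) = 1

Coefficients: [5, 2, 2, 5]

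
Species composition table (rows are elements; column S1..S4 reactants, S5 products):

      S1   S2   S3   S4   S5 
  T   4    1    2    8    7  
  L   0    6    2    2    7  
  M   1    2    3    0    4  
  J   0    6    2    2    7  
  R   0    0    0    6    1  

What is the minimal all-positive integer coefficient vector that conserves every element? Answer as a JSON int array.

T: 6·4+6·1+2·2+1·8 = 42 | 6·7 = 42
L: 6·0+6·6+2·2+1·2 = 42 | 6·7 = 42
M: 6·1+6·2+2·3+1·0 = 24 | 6·4 = 24
J: 6·0+6·6+2·2+1·2 = 42 | 6·7 = 42
R: 6·0+6·0+2·0+1·6 = 6 | 6·1 = 6
gcd(6,6,2,1,6) = 1

Coefficients: [6, 6, 2, 1, 6]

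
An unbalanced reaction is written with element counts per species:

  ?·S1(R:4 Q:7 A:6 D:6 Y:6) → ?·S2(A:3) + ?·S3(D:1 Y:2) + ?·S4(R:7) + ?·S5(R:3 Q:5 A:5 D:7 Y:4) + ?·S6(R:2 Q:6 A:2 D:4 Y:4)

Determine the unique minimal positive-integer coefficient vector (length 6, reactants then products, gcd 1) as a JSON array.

Coefficients: [5, 5, 3, 1, 1, 5]

R: 5·4 = 20 | 5·0+3·0+1·7+1·3+5·2 = 20
Q: 5·7 = 35 | 5·0+3·0+1·0+1·5+5·6 = 35
A: 5·6 = 30 | 5·3+3·0+1·0+1·5+5·2 = 30
D: 5·6 = 30 | 5·0+3·1+1·0+1·7+5·4 = 30
Y: 5·6 = 30 | 5·0+3·2+1·0+1·4+5·4 = 30
gcd(5,5,3,1,1,5) = 1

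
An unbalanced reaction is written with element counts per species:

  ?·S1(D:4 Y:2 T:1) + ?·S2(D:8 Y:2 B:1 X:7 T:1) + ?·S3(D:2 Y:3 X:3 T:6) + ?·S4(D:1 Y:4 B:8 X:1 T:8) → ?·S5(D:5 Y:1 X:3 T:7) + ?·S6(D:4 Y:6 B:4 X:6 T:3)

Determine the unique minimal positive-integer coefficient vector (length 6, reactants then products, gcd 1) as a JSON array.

Coefficients: [1, 4, 6, 2, 6, 5]

D: 1·4+4·8+6·2+2·1 = 50 | 6·5+5·4 = 50
Y: 1·2+4·2+6·3+2·4 = 36 | 6·1+5·6 = 36
B: 1·0+4·1+6·0+2·8 = 20 | 6·0+5·4 = 20
X: 1·0+4·7+6·3+2·1 = 48 | 6·3+5·6 = 48
T: 1·1+4·1+6·6+2·8 = 57 | 6·7+5·3 = 57
gcd(1,4,6,2,6,5) = 1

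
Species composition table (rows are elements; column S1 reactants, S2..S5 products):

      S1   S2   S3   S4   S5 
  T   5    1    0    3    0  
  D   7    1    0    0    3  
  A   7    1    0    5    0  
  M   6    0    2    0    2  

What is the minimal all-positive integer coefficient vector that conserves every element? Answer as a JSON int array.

T: 3·5 = 15 | 6·1+4·0+3·3+5·0 = 15
D: 3·7 = 21 | 6·1+4·0+3·0+5·3 = 21
A: 3·7 = 21 | 6·1+4·0+3·5+5·0 = 21
M: 3·6 = 18 | 6·0+4·2+3·0+5·2 = 18
gcd(3,6,4,3,5) = 1

Coefficients: [3, 6, 4, 3, 5]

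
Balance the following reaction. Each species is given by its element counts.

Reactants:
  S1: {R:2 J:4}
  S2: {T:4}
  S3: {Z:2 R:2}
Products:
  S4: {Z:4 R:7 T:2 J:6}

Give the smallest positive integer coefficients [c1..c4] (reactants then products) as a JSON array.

Z: 3·0+1·0+4·2 = 8 | 2·4 = 8
R: 3·2+1·0+4·2 = 14 | 2·7 = 14
T: 3·0+1·4+4·0 = 4 | 2·2 = 4
J: 3·4+1·0+4·0 = 12 | 2·6 = 12
gcd(3,1,4,2) = 1

Coefficients: [3, 1, 4, 2]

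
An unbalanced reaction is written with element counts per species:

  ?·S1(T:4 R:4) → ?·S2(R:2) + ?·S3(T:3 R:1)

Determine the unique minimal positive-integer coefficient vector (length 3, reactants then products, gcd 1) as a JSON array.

Coefficients: [3, 4, 4]

T: 3·4 = 12 | 4·0+4·3 = 12
R: 3·4 = 12 | 4·2+4·1 = 12
gcd(3,4,4) = 1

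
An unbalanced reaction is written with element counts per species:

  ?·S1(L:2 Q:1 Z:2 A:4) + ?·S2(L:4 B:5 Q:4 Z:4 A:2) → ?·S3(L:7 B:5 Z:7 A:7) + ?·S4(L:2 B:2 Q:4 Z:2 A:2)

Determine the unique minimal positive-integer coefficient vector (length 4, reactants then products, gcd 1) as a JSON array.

L: 4·2+4·4 = 24 | 2·7+5·2 = 24
B: 4·0+4·5 = 20 | 2·5+5·2 = 20
Q: 4·1+4·4 = 20 | 2·0+5·4 = 20
Z: 4·2+4·4 = 24 | 2·7+5·2 = 24
A: 4·4+4·2 = 24 | 2·7+5·2 = 24
gcd(4,4,2,5) = 1

Coefficients: [4, 4, 2, 5]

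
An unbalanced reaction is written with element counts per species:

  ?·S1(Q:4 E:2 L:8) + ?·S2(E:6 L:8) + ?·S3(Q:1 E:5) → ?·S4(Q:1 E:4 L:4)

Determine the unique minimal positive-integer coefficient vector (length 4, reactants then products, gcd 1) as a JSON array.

Coefficients: [1, 2, 2, 6]

Q: 1·4+2·0+2·1 = 6 | 6·1 = 6
E: 1·2+2·6+2·5 = 24 | 6·4 = 24
L: 1·8+2·8+2·0 = 24 | 6·4 = 24
gcd(1,2,2,6) = 1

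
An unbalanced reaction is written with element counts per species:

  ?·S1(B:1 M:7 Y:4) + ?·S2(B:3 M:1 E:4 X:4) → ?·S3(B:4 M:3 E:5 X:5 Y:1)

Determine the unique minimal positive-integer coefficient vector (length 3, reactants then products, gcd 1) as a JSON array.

Coefficients: [1, 5, 4]

B: 1·1+5·3 = 16 | 4·4 = 16
M: 1·7+5·1 = 12 | 4·3 = 12
E: 1·0+5·4 = 20 | 4·5 = 20
X: 1·0+5·4 = 20 | 4·5 = 20
Y: 1·4+5·0 = 4 | 4·1 = 4
gcd(1,5,4) = 1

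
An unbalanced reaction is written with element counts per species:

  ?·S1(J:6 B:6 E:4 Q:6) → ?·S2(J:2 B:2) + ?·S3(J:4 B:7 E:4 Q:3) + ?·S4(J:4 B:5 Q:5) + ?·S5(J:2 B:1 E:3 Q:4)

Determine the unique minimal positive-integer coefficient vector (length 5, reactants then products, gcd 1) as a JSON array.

J: 4·6 = 24 | 4·2+1·4+1·4+4·2 = 24
B: 4·6 = 24 | 4·2+1·7+1·5+4·1 = 24
E: 4·4 = 16 | 4·0+1·4+1·0+4·3 = 16
Q: 4·6 = 24 | 4·0+1·3+1·5+4·4 = 24
gcd(4,4,1,1,4) = 1

Coefficients: [4, 4, 1, 1, 4]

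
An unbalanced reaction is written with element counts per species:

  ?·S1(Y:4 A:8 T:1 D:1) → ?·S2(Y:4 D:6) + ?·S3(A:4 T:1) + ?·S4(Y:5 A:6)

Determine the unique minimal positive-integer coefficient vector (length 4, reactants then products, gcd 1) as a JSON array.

Y: 6·4 = 24 | 1·4+6·0+4·5 = 24
A: 6·8 = 48 | 1·0+6·4+4·6 = 48
T: 6·1 = 6 | 1·0+6·1+4·0 = 6
D: 6·1 = 6 | 1·6+6·0+4·0 = 6
gcd(6,1,6,4) = 1

Coefficients: [6, 1, 6, 4]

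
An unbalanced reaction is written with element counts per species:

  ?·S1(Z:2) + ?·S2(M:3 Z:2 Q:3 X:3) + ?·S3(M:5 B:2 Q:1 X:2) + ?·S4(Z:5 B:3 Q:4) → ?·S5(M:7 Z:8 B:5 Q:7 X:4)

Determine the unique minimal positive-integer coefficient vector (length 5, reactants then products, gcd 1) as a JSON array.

M: 5·0+4·3+6·5+6·0 = 42 | 6·7 = 42
Z: 5·2+4·2+6·0+6·5 = 48 | 6·8 = 48
B: 5·0+4·0+6·2+6·3 = 30 | 6·5 = 30
Q: 5·0+4·3+6·1+6·4 = 42 | 6·7 = 42
X: 5·0+4·3+6·2+6·0 = 24 | 6·4 = 24
gcd(5,4,6,6,6) = 1

Coefficients: [5, 4, 6, 6, 6]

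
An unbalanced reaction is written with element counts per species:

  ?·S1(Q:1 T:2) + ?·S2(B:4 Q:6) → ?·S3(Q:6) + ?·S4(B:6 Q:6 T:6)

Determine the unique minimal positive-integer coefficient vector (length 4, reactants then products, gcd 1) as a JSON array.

B: 6·0+3·4 = 12 | 2·0+2·6 = 12
Q: 6·1+3·6 = 24 | 2·6+2·6 = 24
T: 6·2+3·0 = 12 | 2·0+2·6 = 12
gcd(6,3,2,2) = 1

Coefficients: [6, 3, 2, 2]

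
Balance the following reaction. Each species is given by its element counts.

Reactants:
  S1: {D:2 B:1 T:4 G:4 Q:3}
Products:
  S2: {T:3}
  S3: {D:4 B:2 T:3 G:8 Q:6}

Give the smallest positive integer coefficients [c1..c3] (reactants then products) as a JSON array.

D: 6·2 = 12 | 5·0+3·4 = 12
B: 6·1 = 6 | 5·0+3·2 = 6
T: 6·4 = 24 | 5·3+3·3 = 24
G: 6·4 = 24 | 5·0+3·8 = 24
Q: 6·3 = 18 | 5·0+3·6 = 18
gcd(6,5,3) = 1

Coefficients: [6, 5, 3]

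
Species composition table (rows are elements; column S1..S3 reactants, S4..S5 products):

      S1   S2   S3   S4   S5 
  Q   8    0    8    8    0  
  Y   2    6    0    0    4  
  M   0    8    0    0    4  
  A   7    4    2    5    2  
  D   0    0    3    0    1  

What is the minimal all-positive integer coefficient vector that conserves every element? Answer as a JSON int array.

Q: 3·8+3·0+2·8 = 40 | 5·8+6·0 = 40
Y: 3·2+3·6+2·0 = 24 | 5·0+6·4 = 24
M: 3·0+3·8+2·0 = 24 | 5·0+6·4 = 24
A: 3·7+3·4+2·2 = 37 | 5·5+6·2 = 37
D: 3·0+3·0+2·3 = 6 | 5·0+6·1 = 6
gcd(3,3,2,5,6) = 1

Coefficients: [3, 3, 2, 5, 6]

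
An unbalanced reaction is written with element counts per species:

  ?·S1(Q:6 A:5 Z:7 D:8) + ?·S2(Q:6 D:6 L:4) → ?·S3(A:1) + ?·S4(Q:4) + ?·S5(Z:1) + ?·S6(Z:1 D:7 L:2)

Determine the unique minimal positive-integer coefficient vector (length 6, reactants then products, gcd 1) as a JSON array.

Q: 1·6+1·6 = 12 | 5·0+3·4+5·0+2·0 = 12
A: 1·5+1·0 = 5 | 5·1+3·0+5·0+2·0 = 5
Z: 1·7+1·0 = 7 | 5·0+3·0+5·1+2·1 = 7
D: 1·8+1·6 = 14 | 5·0+3·0+5·0+2·7 = 14
L: 1·0+1·4 = 4 | 5·0+3·0+5·0+2·2 = 4
gcd(1,1,5,3,5,2) = 1

Coefficients: [1, 1, 5, 3, 5, 2]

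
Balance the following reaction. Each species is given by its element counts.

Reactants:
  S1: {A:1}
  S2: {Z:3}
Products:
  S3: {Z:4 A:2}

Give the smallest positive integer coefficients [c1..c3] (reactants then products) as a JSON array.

Coefficients: [6, 4, 3]

Z: 6·0+4·3 = 12 | 3·4 = 12
A: 6·1+4·0 = 6 | 3·2 = 6
gcd(6,4,3) = 1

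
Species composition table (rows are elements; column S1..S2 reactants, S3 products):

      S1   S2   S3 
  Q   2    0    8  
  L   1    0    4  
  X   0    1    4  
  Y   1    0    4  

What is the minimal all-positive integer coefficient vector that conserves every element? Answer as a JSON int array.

Coefficients: [4, 4, 1]

Q: 4·2+4·0 = 8 | 1·8 = 8
L: 4·1+4·0 = 4 | 1·4 = 4
X: 4·0+4·1 = 4 | 1·4 = 4
Y: 4·1+4·0 = 4 | 1·4 = 4
gcd(4,4,1) = 1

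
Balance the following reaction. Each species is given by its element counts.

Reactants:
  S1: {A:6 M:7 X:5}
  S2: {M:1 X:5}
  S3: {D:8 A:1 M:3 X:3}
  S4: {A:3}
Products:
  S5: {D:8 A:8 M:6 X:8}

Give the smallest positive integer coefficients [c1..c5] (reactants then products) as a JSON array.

D: 1·0+2·0+3·8+5·0 = 24 | 3·8 = 24
A: 1·6+2·0+3·1+5·3 = 24 | 3·8 = 24
M: 1·7+2·1+3·3+5·0 = 18 | 3·6 = 18
X: 1·5+2·5+3·3+5·0 = 24 | 3·8 = 24
gcd(1,2,3,5,3) = 1

Coefficients: [1, 2, 3, 5, 3]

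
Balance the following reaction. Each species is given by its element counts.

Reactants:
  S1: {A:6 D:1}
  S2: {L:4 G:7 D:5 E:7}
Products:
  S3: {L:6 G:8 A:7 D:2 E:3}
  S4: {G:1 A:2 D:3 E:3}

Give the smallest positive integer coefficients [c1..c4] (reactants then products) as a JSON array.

L: 4·0+3·4 = 12 | 2·6+5·0 = 12
G: 4·0+3·7 = 21 | 2·8+5·1 = 21
A: 4·6+3·0 = 24 | 2·7+5·2 = 24
D: 4·1+3·5 = 19 | 2·2+5·3 = 19
E: 4·0+3·7 = 21 | 2·3+5·3 = 21
gcd(4,3,2,5) = 1

Coefficients: [4, 3, 2, 5]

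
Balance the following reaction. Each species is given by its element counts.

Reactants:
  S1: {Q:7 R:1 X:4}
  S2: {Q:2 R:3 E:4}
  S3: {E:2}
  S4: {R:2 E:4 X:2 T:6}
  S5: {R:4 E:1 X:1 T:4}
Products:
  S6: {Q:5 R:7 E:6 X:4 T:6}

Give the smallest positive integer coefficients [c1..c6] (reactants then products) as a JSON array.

Coefficients: [3, 2, 6, 1, 6, 5]

Q: 3·7+2·2+6·0+1·0+6·0 = 25 | 5·5 = 25
R: 3·1+2·3+6·0+1·2+6·4 = 35 | 5·7 = 35
E: 3·0+2·4+6·2+1·4+6·1 = 30 | 5·6 = 30
X: 3·4+2·0+6·0+1·2+6·1 = 20 | 5·4 = 20
T: 3·0+2·0+6·0+1·6+6·4 = 30 | 5·6 = 30
gcd(3,2,6,1,6,5) = 1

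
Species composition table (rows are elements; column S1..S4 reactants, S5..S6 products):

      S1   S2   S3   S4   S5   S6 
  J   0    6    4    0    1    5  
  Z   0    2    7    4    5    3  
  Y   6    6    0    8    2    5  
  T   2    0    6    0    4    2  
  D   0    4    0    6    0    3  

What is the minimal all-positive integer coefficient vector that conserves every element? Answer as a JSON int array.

J: 2·0+3·6+4·4+1·0 = 34 | 4·1+6·5 = 34
Z: 2·0+3·2+4·7+1·4 = 38 | 4·5+6·3 = 38
Y: 2·6+3·6+4·0+1·8 = 38 | 4·2+6·5 = 38
T: 2·2+3·0+4·6+1·0 = 28 | 4·4+6·2 = 28
D: 2·0+3·4+4·0+1·6 = 18 | 4·0+6·3 = 18
gcd(2,3,4,1,4,6) = 1

Coefficients: [2, 3, 4, 1, 4, 6]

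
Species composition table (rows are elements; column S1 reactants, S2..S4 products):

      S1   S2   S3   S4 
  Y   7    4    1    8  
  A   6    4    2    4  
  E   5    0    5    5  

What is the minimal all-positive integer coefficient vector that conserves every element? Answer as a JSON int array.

Coefficients: [5, 4, 3, 2]

Y: 5·7 = 35 | 4·4+3·1+2·8 = 35
A: 5·6 = 30 | 4·4+3·2+2·4 = 30
E: 5·5 = 25 | 4·0+3·5+2·5 = 25
gcd(5,4,3,2) = 1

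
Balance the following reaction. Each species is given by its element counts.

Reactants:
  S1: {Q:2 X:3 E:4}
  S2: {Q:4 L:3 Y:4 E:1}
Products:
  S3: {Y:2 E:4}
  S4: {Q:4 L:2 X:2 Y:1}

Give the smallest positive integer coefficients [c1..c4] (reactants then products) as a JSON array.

Q: 4·2+4·4 = 24 | 5·0+6·4 = 24
L: 4·0+4·3 = 12 | 5·0+6·2 = 12
X: 4·3+4·0 = 12 | 5·0+6·2 = 12
Y: 4·0+4·4 = 16 | 5·2+6·1 = 16
E: 4·4+4·1 = 20 | 5·4+6·0 = 20
gcd(4,4,5,6) = 1

Coefficients: [4, 4, 5, 6]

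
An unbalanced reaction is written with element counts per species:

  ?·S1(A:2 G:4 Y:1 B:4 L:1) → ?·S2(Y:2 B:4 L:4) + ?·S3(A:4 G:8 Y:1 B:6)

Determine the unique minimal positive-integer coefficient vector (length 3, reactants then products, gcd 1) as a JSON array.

Coefficients: [4, 1, 2]

A: 4·2 = 8 | 1·0+2·4 = 8
G: 4·4 = 16 | 1·0+2·8 = 16
Y: 4·1 = 4 | 1·2+2·1 = 4
B: 4·4 = 16 | 1·4+2·6 = 16
L: 4·1 = 4 | 1·4+2·0 = 4
gcd(4,1,2) = 1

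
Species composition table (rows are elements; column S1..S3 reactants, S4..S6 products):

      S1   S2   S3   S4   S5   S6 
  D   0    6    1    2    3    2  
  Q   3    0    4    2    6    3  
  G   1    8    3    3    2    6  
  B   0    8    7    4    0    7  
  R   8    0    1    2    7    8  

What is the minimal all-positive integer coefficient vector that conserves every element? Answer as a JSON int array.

Coefficients: [5, 3, 3, 6, 1, 3]

D: 5·0+3·6+3·1 = 21 | 6·2+1·3+3·2 = 21
Q: 5·3+3·0+3·4 = 27 | 6·2+1·6+3·3 = 27
G: 5·1+3·8+3·3 = 38 | 6·3+1·2+3·6 = 38
B: 5·0+3·8+3·7 = 45 | 6·4+1·0+3·7 = 45
R: 5·8+3·0+3·1 = 43 | 6·2+1·7+3·8 = 43
gcd(5,3,3,6,1,3) = 1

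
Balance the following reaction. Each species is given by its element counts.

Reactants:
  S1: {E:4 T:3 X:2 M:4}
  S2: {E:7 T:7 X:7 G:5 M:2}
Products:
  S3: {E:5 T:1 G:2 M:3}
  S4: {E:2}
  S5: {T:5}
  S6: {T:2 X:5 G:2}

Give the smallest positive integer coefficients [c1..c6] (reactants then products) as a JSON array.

Coefficients: [1, 4, 4, 6, 3, 6]

E: 1·4+4·7 = 32 | 4·5+6·2+3·0+6·0 = 32
T: 1·3+4·7 = 31 | 4·1+6·0+3·5+6·2 = 31
X: 1·2+4·7 = 30 | 4·0+6·0+3·0+6·5 = 30
G: 1·0+4·5 = 20 | 4·2+6·0+3·0+6·2 = 20
M: 1·4+4·2 = 12 | 4·3+6·0+3·0+6·0 = 12
gcd(1,4,4,6,3,6) = 1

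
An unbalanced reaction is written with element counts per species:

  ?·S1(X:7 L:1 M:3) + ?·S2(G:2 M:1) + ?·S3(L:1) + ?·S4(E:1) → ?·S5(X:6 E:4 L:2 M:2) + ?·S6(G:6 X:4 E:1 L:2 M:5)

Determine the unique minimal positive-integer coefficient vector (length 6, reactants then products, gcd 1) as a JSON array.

Coefficients: [2, 6, 4, 6, 1, 2]

G: 2·0+6·2+4·0+6·0 = 12 | 1·0+2·6 = 12
X: 2·7+6·0+4·0+6·0 = 14 | 1·6+2·4 = 14
E: 2·0+6·0+4·0+6·1 = 6 | 1·4+2·1 = 6
L: 2·1+6·0+4·1+6·0 = 6 | 1·2+2·2 = 6
M: 2·3+6·1+4·0+6·0 = 12 | 1·2+2·5 = 12
gcd(2,6,4,6,1,2) = 1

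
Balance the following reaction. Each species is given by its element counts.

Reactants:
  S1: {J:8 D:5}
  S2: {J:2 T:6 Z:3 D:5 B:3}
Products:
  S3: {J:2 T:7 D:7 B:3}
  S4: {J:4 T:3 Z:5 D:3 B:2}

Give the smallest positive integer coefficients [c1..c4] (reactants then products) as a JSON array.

J: 1·8+5·2 = 18 | 3·2+3·4 = 18
T: 1·0+5·6 = 30 | 3·7+3·3 = 30
Z: 1·0+5·3 = 15 | 3·0+3·5 = 15
D: 1·5+5·5 = 30 | 3·7+3·3 = 30
B: 1·0+5·3 = 15 | 3·3+3·2 = 15
gcd(1,5,3,3) = 1

Coefficients: [1, 5, 3, 3]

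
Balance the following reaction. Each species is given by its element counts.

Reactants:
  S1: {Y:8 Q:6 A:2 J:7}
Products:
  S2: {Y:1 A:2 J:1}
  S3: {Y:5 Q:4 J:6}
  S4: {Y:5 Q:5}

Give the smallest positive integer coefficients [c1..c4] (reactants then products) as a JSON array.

Coefficients: [5, 5, 5, 2]

Y: 5·8 = 40 | 5·1+5·5+2·5 = 40
Q: 5·6 = 30 | 5·0+5·4+2·5 = 30
A: 5·2 = 10 | 5·2+5·0+2·0 = 10
J: 5·7 = 35 | 5·1+5·6+2·0 = 35
gcd(5,5,5,2) = 1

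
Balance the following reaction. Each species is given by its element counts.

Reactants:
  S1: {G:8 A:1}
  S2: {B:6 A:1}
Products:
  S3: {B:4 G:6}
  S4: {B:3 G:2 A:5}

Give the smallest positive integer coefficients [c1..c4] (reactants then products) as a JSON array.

B: 5·0+5·6 = 30 | 6·4+2·3 = 30
G: 5·8+5·0 = 40 | 6·6+2·2 = 40
A: 5·1+5·1 = 10 | 6·0+2·5 = 10
gcd(5,5,6,2) = 1

Coefficients: [5, 5, 6, 2]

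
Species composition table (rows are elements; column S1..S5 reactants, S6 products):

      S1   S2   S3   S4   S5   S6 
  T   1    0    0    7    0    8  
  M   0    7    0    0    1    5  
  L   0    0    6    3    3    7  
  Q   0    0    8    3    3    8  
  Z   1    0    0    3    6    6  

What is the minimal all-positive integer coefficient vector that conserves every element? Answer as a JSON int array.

T: 6·1+4·0+3·0+6·7+2·0 = 48 | 6·8 = 48
M: 6·0+4·7+3·0+6·0+2·1 = 30 | 6·5 = 30
L: 6·0+4·0+3·6+6·3+2·3 = 42 | 6·7 = 42
Q: 6·0+4·0+3·8+6·3+2·3 = 48 | 6·8 = 48
Z: 6·1+4·0+3·0+6·3+2·6 = 36 | 6·6 = 36
gcd(6,4,3,6,2,6) = 1

Coefficients: [6, 4, 3, 6, 2, 6]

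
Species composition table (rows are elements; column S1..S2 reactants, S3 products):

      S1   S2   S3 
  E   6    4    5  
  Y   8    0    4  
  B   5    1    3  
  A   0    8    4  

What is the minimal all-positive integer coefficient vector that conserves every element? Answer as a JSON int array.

Coefficients: [1, 1, 2]

E: 1·6+1·4 = 10 | 2·5 = 10
Y: 1·8+1·0 = 8 | 2·4 = 8
B: 1·5+1·1 = 6 | 2·3 = 6
A: 1·0+1·8 = 8 | 2·4 = 8
gcd(1,1,2) = 1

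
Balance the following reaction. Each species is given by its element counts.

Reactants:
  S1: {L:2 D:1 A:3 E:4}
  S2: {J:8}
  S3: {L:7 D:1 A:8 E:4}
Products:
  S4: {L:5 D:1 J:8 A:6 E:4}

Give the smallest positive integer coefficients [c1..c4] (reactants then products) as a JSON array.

Coefficients: [2, 5, 3, 5]

L: 2·2+5·0+3·7 = 25 | 5·5 = 25
D: 2·1+5·0+3·1 = 5 | 5·1 = 5
J: 2·0+5·8+3·0 = 40 | 5·8 = 40
A: 2·3+5·0+3·8 = 30 | 5·6 = 30
E: 2·4+5·0+3·4 = 20 | 5·4 = 20
gcd(2,5,3,5) = 1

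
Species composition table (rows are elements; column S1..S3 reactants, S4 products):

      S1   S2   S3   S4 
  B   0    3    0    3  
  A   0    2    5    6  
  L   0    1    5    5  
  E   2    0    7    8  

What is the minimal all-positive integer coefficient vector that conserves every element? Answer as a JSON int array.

B: 6·0+5·3+4·0 = 15 | 5·3 = 15
A: 6·0+5·2+4·5 = 30 | 5·6 = 30
L: 6·0+5·1+4·5 = 25 | 5·5 = 25
E: 6·2+5·0+4·7 = 40 | 5·8 = 40
gcd(6,5,4,5) = 1

Coefficients: [6, 5, 4, 5]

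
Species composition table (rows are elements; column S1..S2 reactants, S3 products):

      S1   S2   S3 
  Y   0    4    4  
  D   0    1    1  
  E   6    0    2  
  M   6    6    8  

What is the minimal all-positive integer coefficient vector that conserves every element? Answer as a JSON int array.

Coefficients: [1, 3, 3]

Y: 1·0+3·4 = 12 | 3·4 = 12
D: 1·0+3·1 = 3 | 3·1 = 3
E: 1·6+3·0 = 6 | 3·2 = 6
M: 1·6+3·6 = 24 | 3·8 = 24
gcd(1,3,3) = 1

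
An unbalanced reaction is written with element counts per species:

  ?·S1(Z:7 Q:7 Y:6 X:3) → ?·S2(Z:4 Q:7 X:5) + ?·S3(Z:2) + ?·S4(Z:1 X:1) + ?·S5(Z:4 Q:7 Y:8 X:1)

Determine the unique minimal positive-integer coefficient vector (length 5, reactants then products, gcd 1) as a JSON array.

Z: 4·7 = 28 | 1·4+4·2+4·1+3·4 = 28
Q: 4·7 = 28 | 1·7+4·0+4·0+3·7 = 28
Y: 4·6 = 24 | 1·0+4·0+4·0+3·8 = 24
X: 4·3 = 12 | 1·5+4·0+4·1+3·1 = 12
gcd(4,1,4,4,3) = 1

Coefficients: [4, 1, 4, 4, 3]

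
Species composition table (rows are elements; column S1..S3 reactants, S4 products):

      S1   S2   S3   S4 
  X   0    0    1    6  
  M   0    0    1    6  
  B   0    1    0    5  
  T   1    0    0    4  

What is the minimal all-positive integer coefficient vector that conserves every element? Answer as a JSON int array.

X: 4·0+5·0+6·1 = 6 | 1·6 = 6
M: 4·0+5·0+6·1 = 6 | 1·6 = 6
B: 4·0+5·1+6·0 = 5 | 1·5 = 5
T: 4·1+5·0+6·0 = 4 | 1·4 = 4
gcd(4,5,6,1) = 1

Coefficients: [4, 5, 6, 1]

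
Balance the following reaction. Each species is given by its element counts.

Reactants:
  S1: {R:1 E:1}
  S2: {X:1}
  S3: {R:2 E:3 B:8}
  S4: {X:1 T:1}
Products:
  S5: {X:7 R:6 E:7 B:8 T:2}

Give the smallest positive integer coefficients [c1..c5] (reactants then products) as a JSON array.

Coefficients: [4, 5, 1, 2, 1]

X: 4·0+5·1+1·0+2·1 = 7 | 1·7 = 7
R: 4·1+5·0+1·2+2·0 = 6 | 1·6 = 6
E: 4·1+5·0+1·3+2·0 = 7 | 1·7 = 7
B: 4·0+5·0+1·8+2·0 = 8 | 1·8 = 8
T: 4·0+5·0+1·0+2·1 = 2 | 1·2 = 2
gcd(4,5,1,2,1) = 1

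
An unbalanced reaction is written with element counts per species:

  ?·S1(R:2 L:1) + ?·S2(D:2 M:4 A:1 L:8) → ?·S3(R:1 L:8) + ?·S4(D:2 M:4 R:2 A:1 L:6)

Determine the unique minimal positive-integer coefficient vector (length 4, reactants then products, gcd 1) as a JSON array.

Coefficients: [6, 5, 2, 5]

D: 6·0+5·2 = 10 | 2·0+5·2 = 10
M: 6·0+5·4 = 20 | 2·0+5·4 = 20
R: 6·2+5·0 = 12 | 2·1+5·2 = 12
A: 6·0+5·1 = 5 | 2·0+5·1 = 5
L: 6·1+5·8 = 46 | 2·8+5·6 = 46
gcd(6,5,2,5) = 1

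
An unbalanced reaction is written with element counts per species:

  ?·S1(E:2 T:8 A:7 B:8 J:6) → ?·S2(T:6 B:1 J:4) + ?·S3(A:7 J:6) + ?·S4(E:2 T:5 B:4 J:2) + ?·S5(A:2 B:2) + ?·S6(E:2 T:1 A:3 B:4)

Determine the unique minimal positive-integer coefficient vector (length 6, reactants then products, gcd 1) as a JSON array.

E: 4·2 = 8 | 4·0+1·0+1·2+6·0+3·2 = 8
T: 4·8 = 32 | 4·6+1·0+1·5+6·0+3·1 = 32
A: 4·7 = 28 | 4·0+1·7+1·0+6·2+3·3 = 28
B: 4·8 = 32 | 4·1+1·0+1·4+6·2+3·4 = 32
J: 4·6 = 24 | 4·4+1·6+1·2+6·0+3·0 = 24
gcd(4,4,1,1,6,3) = 1

Coefficients: [4, 4, 1, 1, 6, 3]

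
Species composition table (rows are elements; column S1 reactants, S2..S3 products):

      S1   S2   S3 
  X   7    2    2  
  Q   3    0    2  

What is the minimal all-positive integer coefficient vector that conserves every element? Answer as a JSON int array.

Coefficients: [2, 4, 3]

X: 2·7 = 14 | 4·2+3·2 = 14
Q: 2·3 = 6 | 4·0+3·2 = 6
gcd(2,4,3) = 1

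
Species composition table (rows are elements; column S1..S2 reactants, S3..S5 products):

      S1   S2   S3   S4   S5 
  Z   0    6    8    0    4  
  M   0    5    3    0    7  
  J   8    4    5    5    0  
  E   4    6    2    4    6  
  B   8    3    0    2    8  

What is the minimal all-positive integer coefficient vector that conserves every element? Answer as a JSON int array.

Z: 2·0+6·6 = 36 | 3·8+5·0+3·4 = 36
M: 2·0+6·5 = 30 | 3·3+5·0+3·7 = 30
J: 2·8+6·4 = 40 | 3·5+5·5+3·0 = 40
E: 2·4+6·6 = 44 | 3·2+5·4+3·6 = 44
B: 2·8+6·3 = 34 | 3·0+5·2+3·8 = 34
gcd(2,6,3,5,3) = 1

Coefficients: [2, 6, 3, 5, 3]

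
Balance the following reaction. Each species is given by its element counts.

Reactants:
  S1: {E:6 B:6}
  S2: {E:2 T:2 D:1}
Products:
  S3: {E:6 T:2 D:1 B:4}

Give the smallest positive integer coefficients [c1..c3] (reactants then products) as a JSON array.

Coefficients: [2, 3, 3]

E: 2·6+3·2 = 18 | 3·6 = 18
T: 2·0+3·2 = 6 | 3·2 = 6
D: 2·0+3·1 = 3 | 3·1 = 3
B: 2·6+3·0 = 12 | 3·4 = 12
gcd(2,3,3) = 1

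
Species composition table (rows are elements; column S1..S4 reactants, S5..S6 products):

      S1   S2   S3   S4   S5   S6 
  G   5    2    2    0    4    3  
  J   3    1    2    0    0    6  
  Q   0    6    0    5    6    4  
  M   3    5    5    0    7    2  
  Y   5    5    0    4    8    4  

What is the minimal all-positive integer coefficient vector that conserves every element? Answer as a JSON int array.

G: 3·5+1·2+4·2+6·0 = 25 | 4·4+3·3 = 25
J: 3·3+1·1+4·2+6·0 = 18 | 4·0+3·6 = 18
Q: 3·0+1·6+4·0+6·5 = 36 | 4·6+3·4 = 36
M: 3·3+1·5+4·5+6·0 = 34 | 4·7+3·2 = 34
Y: 3·5+1·5+4·0+6·4 = 44 | 4·8+3·4 = 44
gcd(3,1,4,6,4,3) = 1

Coefficients: [3, 1, 4, 6, 4, 3]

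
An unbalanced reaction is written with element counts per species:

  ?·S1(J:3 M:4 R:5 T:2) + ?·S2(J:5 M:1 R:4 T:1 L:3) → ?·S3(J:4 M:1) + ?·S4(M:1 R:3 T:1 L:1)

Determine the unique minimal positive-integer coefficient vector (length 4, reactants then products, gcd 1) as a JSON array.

Coefficients: [1, 1, 2, 3]

J: 1·3+1·5 = 8 | 2·4+3·0 = 8
M: 1·4+1·1 = 5 | 2·1+3·1 = 5
R: 1·5+1·4 = 9 | 2·0+3·3 = 9
T: 1·2+1·1 = 3 | 2·0+3·1 = 3
L: 1·0+1·3 = 3 | 2·0+3·1 = 3
gcd(1,1,2,3) = 1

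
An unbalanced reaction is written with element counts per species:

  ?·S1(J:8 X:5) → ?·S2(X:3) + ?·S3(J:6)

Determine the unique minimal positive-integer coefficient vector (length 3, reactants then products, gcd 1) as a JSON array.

Coefficients: [3, 5, 4]

J: 3·8 = 24 | 5·0+4·6 = 24
X: 3·5 = 15 | 5·3+4·0 = 15
gcd(3,5,4) = 1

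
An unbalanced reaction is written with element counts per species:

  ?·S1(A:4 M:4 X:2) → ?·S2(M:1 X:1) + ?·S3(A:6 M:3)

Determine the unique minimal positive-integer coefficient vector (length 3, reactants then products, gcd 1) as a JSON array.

A: 3·4 = 12 | 6·0+2·6 = 12
M: 3·4 = 12 | 6·1+2·3 = 12
X: 3·2 = 6 | 6·1+2·0 = 6
gcd(3,6,2) = 1

Coefficients: [3, 6, 2]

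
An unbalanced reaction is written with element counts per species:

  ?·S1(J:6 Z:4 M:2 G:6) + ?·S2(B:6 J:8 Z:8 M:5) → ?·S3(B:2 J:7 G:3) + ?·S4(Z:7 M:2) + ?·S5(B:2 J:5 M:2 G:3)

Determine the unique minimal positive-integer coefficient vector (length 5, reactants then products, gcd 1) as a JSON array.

Coefficients: [3, 2, 2, 4, 4]

B: 3·0+2·6 = 12 | 2·2+4·0+4·2 = 12
J: 3·6+2·8 = 34 | 2·7+4·0+4·5 = 34
Z: 3·4+2·8 = 28 | 2·0+4·7+4·0 = 28
M: 3·2+2·5 = 16 | 2·0+4·2+4·2 = 16
G: 3·6+2·0 = 18 | 2·3+4·0+4·3 = 18
gcd(3,2,2,4,4) = 1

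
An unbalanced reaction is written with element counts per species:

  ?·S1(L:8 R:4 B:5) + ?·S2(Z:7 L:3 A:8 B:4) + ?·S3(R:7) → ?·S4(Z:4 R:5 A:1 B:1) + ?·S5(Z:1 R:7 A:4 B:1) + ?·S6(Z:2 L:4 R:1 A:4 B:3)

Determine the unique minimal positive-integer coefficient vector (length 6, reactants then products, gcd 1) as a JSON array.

Coefficients: [1, 4, 5, 4, 2, 5]

Z: 1·0+4·7+5·0 = 28 | 4·4+2·1+5·2 = 28
L: 1·8+4·3+5·0 = 20 | 4·0+2·0+5·4 = 20
R: 1·4+4·0+5·7 = 39 | 4·5+2·7+5·1 = 39
A: 1·0+4·8+5·0 = 32 | 4·1+2·4+5·4 = 32
B: 1·5+4·4+5·0 = 21 | 4·1+2·1+5·3 = 21
gcd(1,4,5,4,2,5) = 1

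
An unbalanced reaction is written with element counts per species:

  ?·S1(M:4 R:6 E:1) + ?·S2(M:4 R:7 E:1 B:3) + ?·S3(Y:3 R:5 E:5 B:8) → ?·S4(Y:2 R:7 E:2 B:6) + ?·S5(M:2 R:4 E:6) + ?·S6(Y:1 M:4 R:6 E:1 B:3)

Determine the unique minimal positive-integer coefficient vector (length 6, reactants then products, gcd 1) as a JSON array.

Coefficients: [5, 1, 3, 2, 2, 5]

Y: 5·0+1·0+3·3 = 9 | 2·2+2·0+5·1 = 9
M: 5·4+1·4+3·0 = 24 | 2·0+2·2+5·4 = 24
R: 5·6+1·7+3·5 = 52 | 2·7+2·4+5·6 = 52
E: 5·1+1·1+3·5 = 21 | 2·2+2·6+5·1 = 21
B: 5·0+1·3+3·8 = 27 | 2·6+2·0+5·3 = 27
gcd(5,1,3,2,2,5) = 1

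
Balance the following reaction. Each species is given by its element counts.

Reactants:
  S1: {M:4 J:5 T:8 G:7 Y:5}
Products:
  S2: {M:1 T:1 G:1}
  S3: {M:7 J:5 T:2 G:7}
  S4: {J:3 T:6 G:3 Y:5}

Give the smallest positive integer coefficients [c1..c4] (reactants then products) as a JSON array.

M: 5·4 = 20 | 6·1+2·7+5·0 = 20
J: 5·5 = 25 | 6·0+2·5+5·3 = 25
T: 5·8 = 40 | 6·1+2·2+5·6 = 40
G: 5·7 = 35 | 6·1+2·7+5·3 = 35
Y: 5·5 = 25 | 6·0+2·0+5·5 = 25
gcd(5,6,2,5) = 1

Coefficients: [5, 6, 2, 5]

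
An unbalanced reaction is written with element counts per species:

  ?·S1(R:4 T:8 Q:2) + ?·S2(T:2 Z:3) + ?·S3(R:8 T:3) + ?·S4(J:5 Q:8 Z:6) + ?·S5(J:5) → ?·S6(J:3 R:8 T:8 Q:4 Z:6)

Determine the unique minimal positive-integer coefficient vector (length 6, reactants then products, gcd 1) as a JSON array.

Coefficients: [2, 6, 4, 2, 1, 5]

J: 2·0+6·0+4·0+2·5+1·5 = 15 | 5·3 = 15
R: 2·4+6·0+4·8+2·0+1·0 = 40 | 5·8 = 40
T: 2·8+6·2+4·3+2·0+1·0 = 40 | 5·8 = 40
Q: 2·2+6·0+4·0+2·8+1·0 = 20 | 5·4 = 20
Z: 2·0+6·3+4·0+2·6+1·0 = 30 | 5·6 = 30
gcd(2,6,4,2,1,5) = 1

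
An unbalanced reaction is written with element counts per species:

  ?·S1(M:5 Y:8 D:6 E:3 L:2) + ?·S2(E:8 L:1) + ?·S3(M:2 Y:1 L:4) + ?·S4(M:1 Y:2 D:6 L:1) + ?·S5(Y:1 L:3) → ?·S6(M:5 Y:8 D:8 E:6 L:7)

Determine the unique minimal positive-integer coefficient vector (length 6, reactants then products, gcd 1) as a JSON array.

Coefficients: [4, 3, 3, 4, 5, 6]

M: 4·5+3·0+3·2+4·1+5·0 = 30 | 6·5 = 30
Y: 4·8+3·0+3·1+4·2+5·1 = 48 | 6·8 = 48
D: 4·6+3·0+3·0+4·6+5·0 = 48 | 6·8 = 48
E: 4·3+3·8+3·0+4·0+5·0 = 36 | 6·6 = 36
L: 4·2+3·1+3·4+4·1+5·3 = 42 | 6·7 = 42
gcd(4,3,3,4,5,6) = 1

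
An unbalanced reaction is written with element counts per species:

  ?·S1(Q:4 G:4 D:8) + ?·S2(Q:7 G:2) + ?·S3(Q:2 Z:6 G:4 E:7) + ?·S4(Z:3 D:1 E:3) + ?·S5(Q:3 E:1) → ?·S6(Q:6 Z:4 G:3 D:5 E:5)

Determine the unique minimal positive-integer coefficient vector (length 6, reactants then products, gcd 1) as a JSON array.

Q: 3·4+1·7+1·2+6·0+5·3 = 36 | 6·6 = 36
Z: 3·0+1·0+1·6+6·3+5·0 = 24 | 6·4 = 24
G: 3·4+1·2+1·4+6·0+5·0 = 18 | 6·3 = 18
D: 3·8+1·0+1·0+6·1+5·0 = 30 | 6·5 = 30
E: 3·0+1·0+1·7+6·3+5·1 = 30 | 6·5 = 30
gcd(3,1,1,6,5,6) = 1

Coefficients: [3, 1, 1, 6, 5, 6]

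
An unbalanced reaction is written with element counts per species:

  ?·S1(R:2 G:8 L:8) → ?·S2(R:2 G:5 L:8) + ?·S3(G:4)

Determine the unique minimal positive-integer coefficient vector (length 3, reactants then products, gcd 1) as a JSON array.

R: 4·2 = 8 | 4·2+3·0 = 8
G: 4·8 = 32 | 4·5+3·4 = 32
L: 4·8 = 32 | 4·8+3·0 = 32
gcd(4,4,3) = 1

Coefficients: [4, 4, 3]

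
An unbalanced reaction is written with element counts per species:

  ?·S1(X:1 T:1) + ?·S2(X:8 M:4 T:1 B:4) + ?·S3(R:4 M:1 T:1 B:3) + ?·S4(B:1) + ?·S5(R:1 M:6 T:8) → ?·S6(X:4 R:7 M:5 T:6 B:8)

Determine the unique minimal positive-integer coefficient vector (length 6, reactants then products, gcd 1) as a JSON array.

X: 4·1+1·8+5·0+5·0+1·0 = 12 | 3·4 = 12
R: 4·0+1·0+5·4+5·0+1·1 = 21 | 3·7 = 21
M: 4·0+1·4+5·1+5·0+1·6 = 15 | 3·5 = 15
T: 4·1+1·1+5·1+5·0+1·8 = 18 | 3·6 = 18
B: 4·0+1·4+5·3+5·1+1·0 = 24 | 3·8 = 24
gcd(4,1,5,5,1,3) = 1

Coefficients: [4, 1, 5, 5, 1, 3]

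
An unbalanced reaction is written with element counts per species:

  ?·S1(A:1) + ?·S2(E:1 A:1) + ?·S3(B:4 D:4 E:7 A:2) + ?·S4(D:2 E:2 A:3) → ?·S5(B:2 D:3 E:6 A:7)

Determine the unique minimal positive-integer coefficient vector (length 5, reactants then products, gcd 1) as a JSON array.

B: 6·0+3·0+1·4+1·0 = 4 | 2·2 = 4
D: 6·0+3·0+1·4+1·2 = 6 | 2·3 = 6
E: 6·0+3·1+1·7+1·2 = 12 | 2·6 = 12
A: 6·1+3·1+1·2+1·3 = 14 | 2·7 = 14
gcd(6,3,1,1,2) = 1

Coefficients: [6, 3, 1, 1, 2]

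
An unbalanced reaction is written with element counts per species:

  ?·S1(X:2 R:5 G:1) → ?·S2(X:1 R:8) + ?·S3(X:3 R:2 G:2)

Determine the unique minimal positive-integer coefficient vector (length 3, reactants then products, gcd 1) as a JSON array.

Coefficients: [2, 1, 1]

X: 2·2 = 4 | 1·1+1·3 = 4
R: 2·5 = 10 | 1·8+1·2 = 10
G: 2·1 = 2 | 1·0+1·2 = 2
gcd(2,1,1) = 1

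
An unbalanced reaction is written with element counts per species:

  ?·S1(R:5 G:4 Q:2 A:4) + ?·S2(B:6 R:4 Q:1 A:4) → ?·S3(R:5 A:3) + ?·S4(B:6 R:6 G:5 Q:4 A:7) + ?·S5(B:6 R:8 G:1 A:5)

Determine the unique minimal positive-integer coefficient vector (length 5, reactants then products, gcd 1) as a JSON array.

B: 4·0+4·6 = 24 | 2·0+3·6+1·6 = 24
R: 4·5+4·4 = 36 | 2·5+3·6+1·8 = 36
G: 4·4+4·0 = 16 | 2·0+3·5+1·1 = 16
Q: 4·2+4·1 = 12 | 2·0+3·4+1·0 = 12
A: 4·4+4·4 = 32 | 2·3+3·7+1·5 = 32
gcd(4,4,2,3,1) = 1

Coefficients: [4, 4, 2, 3, 1]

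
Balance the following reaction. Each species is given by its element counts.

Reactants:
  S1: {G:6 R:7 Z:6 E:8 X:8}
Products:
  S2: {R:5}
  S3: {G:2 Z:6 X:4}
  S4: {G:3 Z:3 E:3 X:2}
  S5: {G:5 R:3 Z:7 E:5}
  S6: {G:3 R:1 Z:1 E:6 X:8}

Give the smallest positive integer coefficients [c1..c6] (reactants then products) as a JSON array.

Coefficients: [5, 5, 1, 2, 2, 4]

G: 5·6 = 30 | 5·0+1·2+2·3+2·5+4·3 = 30
R: 5·7 = 35 | 5·5+1·0+2·0+2·3+4·1 = 35
Z: 5·6 = 30 | 5·0+1·6+2·3+2·7+4·1 = 30
E: 5·8 = 40 | 5·0+1·0+2·3+2·5+4·6 = 40
X: 5·8 = 40 | 5·0+1·4+2·2+2·0+4·8 = 40
gcd(5,5,1,2,2,4) = 1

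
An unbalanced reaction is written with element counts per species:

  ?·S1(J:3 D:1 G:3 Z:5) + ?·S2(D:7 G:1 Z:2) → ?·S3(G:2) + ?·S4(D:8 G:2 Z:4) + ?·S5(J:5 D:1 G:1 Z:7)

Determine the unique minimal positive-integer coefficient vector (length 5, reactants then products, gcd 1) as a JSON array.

Coefficients: [5, 2, 5, 2, 3]

J: 5·3+2·0 = 15 | 5·0+2·0+3·5 = 15
D: 5·1+2·7 = 19 | 5·0+2·8+3·1 = 19
G: 5·3+2·1 = 17 | 5·2+2·2+3·1 = 17
Z: 5·5+2·2 = 29 | 5·0+2·4+3·7 = 29
gcd(5,2,5,2,3) = 1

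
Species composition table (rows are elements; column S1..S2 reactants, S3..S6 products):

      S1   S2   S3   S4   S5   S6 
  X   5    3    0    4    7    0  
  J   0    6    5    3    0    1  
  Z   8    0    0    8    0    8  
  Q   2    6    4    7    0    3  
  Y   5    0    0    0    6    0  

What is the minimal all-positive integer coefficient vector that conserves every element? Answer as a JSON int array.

Coefficients: [6, 3, 2, 1, 5, 5]

X: 6·5+3·3 = 39 | 2·0+1·4+5·7+5·0 = 39
J: 6·0+3·6 = 18 | 2·5+1·3+5·0+5·1 = 18
Z: 6·8+3·0 = 48 | 2·0+1·8+5·0+5·8 = 48
Q: 6·2+3·6 = 30 | 2·4+1·7+5·0+5·3 = 30
Y: 6·5+3·0 = 30 | 2·0+1·0+5·6+5·0 = 30
gcd(6,3,2,1,5,5) = 1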